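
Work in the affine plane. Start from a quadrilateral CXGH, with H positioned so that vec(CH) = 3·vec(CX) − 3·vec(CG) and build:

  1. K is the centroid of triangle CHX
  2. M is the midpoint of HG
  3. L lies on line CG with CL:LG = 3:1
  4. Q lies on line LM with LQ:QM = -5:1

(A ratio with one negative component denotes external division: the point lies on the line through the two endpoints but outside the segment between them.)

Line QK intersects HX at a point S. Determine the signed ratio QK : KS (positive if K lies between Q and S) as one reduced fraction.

Work in coordinates with C = (0, 0), X = (1, 0), G = (0, 1), H = (3, -3).
1. K is the centroid of triangle CHX ⇒ K = (4/3, -1)
2. M is the midpoint of HG ⇒ M = (3/2, -1)
3. L lies on line CG with CL:LG = 3:1 ⇒ L = (0, 3/4)
4. Q lies on line LM with LQ:QM = -5:1 ⇒ Q = (15/8, -23/16)
line QK meets HX at S = (37/18, -19/12)
K = Q + t·(S−Q) with t = -3, so QK:KS = -3:4

QK:KS = -3/4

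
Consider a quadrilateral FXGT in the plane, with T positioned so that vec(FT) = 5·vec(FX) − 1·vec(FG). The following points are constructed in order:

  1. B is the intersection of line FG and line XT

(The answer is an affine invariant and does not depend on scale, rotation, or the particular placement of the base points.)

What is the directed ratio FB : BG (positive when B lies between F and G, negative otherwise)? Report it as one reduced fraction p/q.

Assign F = (0, 0), X = (1, 0), G = (0, 1), T = (5, -1) — the answer is frame-independent, so this choice is without loss of generality.
1. B is the intersection of line FG and line XT ⇒ B = (0, 1/4)
B = F + t·(G−F) with t = 1/4, so FB:BG = t:(1−t) = 1/4:3/4

FB:BG = 1/3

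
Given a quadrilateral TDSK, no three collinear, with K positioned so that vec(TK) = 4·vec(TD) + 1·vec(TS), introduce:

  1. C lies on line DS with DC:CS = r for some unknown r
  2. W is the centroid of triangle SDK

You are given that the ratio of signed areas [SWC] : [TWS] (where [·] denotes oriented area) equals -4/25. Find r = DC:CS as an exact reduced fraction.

r = 4

Choose coordinates T = (0, 0), D = (1, 0), S = (0, 1), K = (4, 1).
1. With DC:CS = r, write λ = r/(r+1) so C = D + λ·(S−D); C is affine-linear in λ
2. W is the centroid of triangle SDK ⇒ W = (5/3, 2/3)
Every point depending on C is an affine combination of C and λ-independent points, so each such coordinate is linear in λ; the λ² term in each signed area is a multiple of (S−D)×(S−D) = 0, so 2·[SWC] and 2·[TWS] are each linear in λ. Evaluating at λ=0 and λ=1:
  2·[SWC] = 4/3·λ − 4/3,   2·[TWS] = 5/3
So [SWC]:[TWS] = (4/3·λ − 4/3) / (5/3). Setting this equal to -4/25:
  4/3·λ − 4/3 = -4/25·(5/3)  ⇒  λ = 4/5
Then r = λ/(1−λ) = (4/5)/(1/5) = 4. Check: with r = 4, C = (1/5, 4/5) and [SWC]:[TWS] = -4/25 as required.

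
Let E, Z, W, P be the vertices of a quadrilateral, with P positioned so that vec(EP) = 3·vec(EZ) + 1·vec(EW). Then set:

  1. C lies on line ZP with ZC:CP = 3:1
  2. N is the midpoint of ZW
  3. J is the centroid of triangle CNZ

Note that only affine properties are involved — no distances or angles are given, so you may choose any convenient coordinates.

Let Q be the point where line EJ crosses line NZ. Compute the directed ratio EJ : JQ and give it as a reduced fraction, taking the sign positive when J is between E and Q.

Work in coordinates with E = (0, 0), Z = (1, 0), W = (0, 1), P = (3, 1).
1. C lies on line ZP with ZC:CP = 3:1 ⇒ C = (5/2, 3/4)
2. N is the midpoint of ZW ⇒ N = (1/2, 1/2)
3. J is the centroid of triangle CNZ ⇒ J = (4/3, 5/12)
line EJ meets NZ at Q = (16/21, 5/21)
J = E + t·(Q−E) with t = 7/4, so EJ:JQ = 7/4:-3/4

EJ:JQ = -7/3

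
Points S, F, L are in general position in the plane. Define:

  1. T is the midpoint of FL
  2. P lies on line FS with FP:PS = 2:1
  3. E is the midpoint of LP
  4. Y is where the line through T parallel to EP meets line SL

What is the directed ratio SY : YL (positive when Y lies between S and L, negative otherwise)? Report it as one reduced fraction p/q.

SY:YL = -2

Work in coordinates with S = (0, 0), F = (1, 0), L = (0, 1).
1. T is the midpoint of FL ⇒ T = (1/2, 1/2)
2. P lies on line FS with FP:PS = 2:1 ⇒ P = (1/3, 0)
3. E is the midpoint of LP ⇒ E = (1/6, 1/2)
4. Y is where the line through T parallel to EP meets line SL ⇒ Y = (0, 2)
Y = S + t·(L−S) with t = 2, so SY:YL = t:(1−t) = 2:-1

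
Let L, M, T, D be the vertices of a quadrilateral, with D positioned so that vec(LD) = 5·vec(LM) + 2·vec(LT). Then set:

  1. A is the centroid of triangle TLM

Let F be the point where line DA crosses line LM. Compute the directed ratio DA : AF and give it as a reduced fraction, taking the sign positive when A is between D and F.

DA:AF = 5

Assign L = (0, 0), M = (1, 0), T = (0, 1), D = (5, 2) — the answer is frame-independent, so this choice is without loss of generality.
1. A is the centroid of triangle TLM ⇒ A = (1/3, 1/3)
line DA meets LM at F = (-3/5, 0)
A = D + t·(F−D) with t = 5/6, so DA:AF = 5/6:1/6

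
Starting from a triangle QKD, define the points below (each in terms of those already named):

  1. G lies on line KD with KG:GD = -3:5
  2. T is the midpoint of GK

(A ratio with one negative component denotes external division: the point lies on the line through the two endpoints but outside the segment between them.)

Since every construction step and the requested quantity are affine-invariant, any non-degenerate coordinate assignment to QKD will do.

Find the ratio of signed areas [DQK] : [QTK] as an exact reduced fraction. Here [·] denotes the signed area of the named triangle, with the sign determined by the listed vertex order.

[DQK]:[QTK] = 4/3

Choose coordinates Q = (0, 0), K = (1, 0), D = (0, 1).
1. G lies on line KD with KG:GD = -3:5 ⇒ G = (5/2, -3/2)
2. T is the midpoint of GK ⇒ T = (7/4, -3/4)
2·[DQK] = 1, 2·[QTK] = 3/4
[DQK]:[QTK] = 1:3/4 = 4/3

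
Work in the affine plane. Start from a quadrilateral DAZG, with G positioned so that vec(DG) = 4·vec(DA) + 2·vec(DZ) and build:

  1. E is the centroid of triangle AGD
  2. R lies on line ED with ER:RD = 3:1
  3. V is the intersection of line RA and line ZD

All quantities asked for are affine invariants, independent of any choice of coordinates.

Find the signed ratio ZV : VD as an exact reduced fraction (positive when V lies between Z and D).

Set D = (0, 0), A = (1, 0), Z = (0, 1), G = (4, 2); any affine frame gives the same invariant.
1. E is the centroid of triangle AGD ⇒ E = (5/3, 2/3)
2. R lies on line ED with ER:RD = 3:1 ⇒ R = (5/12, 1/6)
3. V is the intersection of line RA and line ZD ⇒ V = (0, 2/7)
V = Z + t·(D−Z) with t = 5/7, so ZV:VD = t:(1−t) = 5/7:2/7

ZV:VD = 5/2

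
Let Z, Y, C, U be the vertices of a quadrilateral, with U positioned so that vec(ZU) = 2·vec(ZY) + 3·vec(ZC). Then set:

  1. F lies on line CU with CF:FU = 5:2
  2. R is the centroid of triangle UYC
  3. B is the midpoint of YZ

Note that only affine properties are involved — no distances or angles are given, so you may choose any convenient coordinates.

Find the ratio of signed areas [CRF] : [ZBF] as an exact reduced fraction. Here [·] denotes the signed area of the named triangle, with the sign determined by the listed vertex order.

[CRF]:[ZBF] = 40/51

Assign Z = (0, 0), Y = (1, 0), C = (0, 1), U = (2, 3) — the answer is frame-independent, so this choice is without loss of generality.
1. F lies on line CU with CF:FU = 5:2 ⇒ F = (10/7, 17/7)
2. R is the centroid of triangle UYC ⇒ R = (1, 4/3)
3. B is the midpoint of YZ ⇒ B = (1/2, 0)
2·[CRF] = 20/21, 2·[ZBF] = 17/14
[CRF]:[ZBF] = 20/21:17/14 = 40/51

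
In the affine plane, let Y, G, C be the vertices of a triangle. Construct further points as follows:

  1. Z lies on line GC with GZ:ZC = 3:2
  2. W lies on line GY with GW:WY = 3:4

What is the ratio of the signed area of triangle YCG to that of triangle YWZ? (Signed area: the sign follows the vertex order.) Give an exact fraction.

Work in coordinates with Y = (0, 0), G = (1, 0), C = (0, 1).
1. Z lies on line GC with GZ:ZC = 3:2 ⇒ Z = (2/5, 3/5)
2. W lies on line GY with GW:WY = 3:4 ⇒ W = (4/7, 0)
2·[YCG] = -1, 2·[YWZ] = 12/35
[YCG]:[YWZ] = -1:12/35 = -35/12

[YCG]:[YWZ] = -35/12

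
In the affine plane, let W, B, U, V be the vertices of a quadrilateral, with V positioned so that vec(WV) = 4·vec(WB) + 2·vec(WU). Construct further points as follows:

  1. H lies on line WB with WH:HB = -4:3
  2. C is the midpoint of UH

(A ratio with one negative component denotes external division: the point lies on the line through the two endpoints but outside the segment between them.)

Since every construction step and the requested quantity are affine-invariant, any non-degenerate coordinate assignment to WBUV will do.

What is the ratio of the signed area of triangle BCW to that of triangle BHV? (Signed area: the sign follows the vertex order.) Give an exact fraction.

Set W = (0, 0), B = (1, 0), U = (0, 1), V = (4, 2); any affine frame gives the same invariant.
1. H lies on line WB with WH:HB = -4:3 ⇒ H = (4, 0)
2. C is the midpoint of UH ⇒ C = (2, 1/2)
2·[BCW] = 1/2, 2·[BHV] = 6
[BCW]:[BHV] = 1/2:6 = 1/12

[BCW]:[BHV] = 1/12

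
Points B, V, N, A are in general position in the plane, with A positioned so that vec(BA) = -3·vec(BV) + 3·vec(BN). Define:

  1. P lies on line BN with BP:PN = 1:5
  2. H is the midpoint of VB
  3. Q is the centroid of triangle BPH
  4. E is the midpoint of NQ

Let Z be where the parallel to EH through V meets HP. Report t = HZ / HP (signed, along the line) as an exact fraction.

Set B = (0, 0), V = (1, 0), N = (0, 1), A = (-3, 3); any affine frame gives the same invariant.
1. P lies on line BN with BP:PN = 1:5 ⇒ P = (0, 1/6)
2. H is the midpoint of VB ⇒ H = (1/2, 0)
3. Q is the centroid of triangle BPH ⇒ Q = (1/6, 1/18)
4. E is the midpoint of NQ ⇒ E = (1/12, 19/36)
through V parallel to EH: direction (5/12, -19/36); meets HP at Z = (33/28, -19/84)
Z = H + t·(P−H) with t = -19/14

t = -19/14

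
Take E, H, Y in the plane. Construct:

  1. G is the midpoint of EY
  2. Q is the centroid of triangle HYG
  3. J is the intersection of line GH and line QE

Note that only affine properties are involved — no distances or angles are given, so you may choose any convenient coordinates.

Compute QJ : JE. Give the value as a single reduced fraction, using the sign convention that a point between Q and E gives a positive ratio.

QJ:JE = 1/3

Work in coordinates with E = (0, 0), H = (1, 0), Y = (0, 1).
1. G is the midpoint of EY ⇒ G = (0, 1/2)
2. Q is the centroid of triangle HYG ⇒ Q = (1/3, 1/2)
3. J is the intersection of line GH and line QE ⇒ J = (1/4, 3/8)
J = Q + t·(E−Q) with t = 1/4, so QJ:JE = t:(1−t) = 1/4:3/4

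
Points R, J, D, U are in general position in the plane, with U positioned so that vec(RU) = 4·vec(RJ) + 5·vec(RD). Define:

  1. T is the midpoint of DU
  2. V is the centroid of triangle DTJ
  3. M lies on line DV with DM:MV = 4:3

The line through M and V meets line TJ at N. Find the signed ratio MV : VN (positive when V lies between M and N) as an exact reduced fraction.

Work in coordinates with R = (0, 0), J = (1, 0), D = (0, 1), U = (4, 5).
1. T is the midpoint of DU ⇒ T = (2, 3)
2. V is the centroid of triangle DTJ ⇒ V = (1, 4/3)
3. M lies on line DV with DM:MV = 4:3 ⇒ M = (4/7, 25/21)
line MV meets TJ at N = (3/2, 3/2)
V = M + t·(N−M) with t = 6/13, so MV:VN = 6/13:7/13

MV:VN = 6/7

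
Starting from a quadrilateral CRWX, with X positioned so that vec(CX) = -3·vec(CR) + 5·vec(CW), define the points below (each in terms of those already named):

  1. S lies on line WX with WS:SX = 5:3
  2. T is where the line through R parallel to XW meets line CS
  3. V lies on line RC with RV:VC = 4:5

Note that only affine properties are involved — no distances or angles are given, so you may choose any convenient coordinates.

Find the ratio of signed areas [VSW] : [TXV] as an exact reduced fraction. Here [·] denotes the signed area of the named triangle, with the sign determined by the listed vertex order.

Set C = (0, 0), R = (1, 0), W = (0, 1), X = (-3, 5); any affine frame gives the same invariant.
1. S lies on line WX with WS:SX = 5:3 ⇒ S = (-15/8, 7/2)
2. T is where the line through R parallel to XW meets line CS ⇒ T = (-5/2, 14/3)
3. V lies on line RC with RV:VC = 4:5 ⇒ V = (5/9, 0)
2·[VSW] = -35/72, 2·[TXV] = 71/54
[VSW]:[TXV] = -35/72:71/54 = -105/284

[VSW]:[TXV] = -105/284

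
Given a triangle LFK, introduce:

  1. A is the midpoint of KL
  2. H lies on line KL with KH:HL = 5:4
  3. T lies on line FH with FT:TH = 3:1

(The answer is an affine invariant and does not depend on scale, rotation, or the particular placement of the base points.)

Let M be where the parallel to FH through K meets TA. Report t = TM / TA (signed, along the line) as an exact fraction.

Work in coordinates with L = (0, 0), F = (1, 0), K = (0, 1).
1. A is the midpoint of KL ⇒ A = (0, 1/2)
2. H lies on line KL with KH:HL = 5:4 ⇒ H = (0, 4/9)
3. T lies on line FH with FT:TH = 3:1 ⇒ T = (1/4, 1/3)
through K parallel to FH: direction (-1, 4/9); meets TA at M = (-9/4, 2)
M = T + t·(A−T) with t = 10

t = 10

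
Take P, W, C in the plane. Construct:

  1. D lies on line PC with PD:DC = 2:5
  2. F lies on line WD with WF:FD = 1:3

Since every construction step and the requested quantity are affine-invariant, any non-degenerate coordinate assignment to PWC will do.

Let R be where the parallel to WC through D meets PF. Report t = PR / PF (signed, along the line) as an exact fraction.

Work in coordinates with P = (0, 0), W = (1, 0), C = (0, 1).
1. D lies on line PC with PD:DC = 2:5 ⇒ D = (0, 2/7)
2. F lies on line WD with WF:FD = 1:3 ⇒ F = (3/4, 1/14)
through D parallel to WC: direction (-1, 1); meets PF at R = (6/23, 4/161)
R = P + t·(F−P) with t = 8/23

t = 8/23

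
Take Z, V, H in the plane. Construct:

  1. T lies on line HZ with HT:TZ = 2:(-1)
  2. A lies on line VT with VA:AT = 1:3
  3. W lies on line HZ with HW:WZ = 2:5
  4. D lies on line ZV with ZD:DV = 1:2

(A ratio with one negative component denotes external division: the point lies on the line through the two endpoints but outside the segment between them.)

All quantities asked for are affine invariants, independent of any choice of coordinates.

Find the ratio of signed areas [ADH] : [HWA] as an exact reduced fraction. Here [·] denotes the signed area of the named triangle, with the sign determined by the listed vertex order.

Assign Z = (0, 0), V = (1, 0), H = (0, 1) — the answer is frame-independent, so this choice is without loss of generality.
1. T lies on line HZ with HT:TZ = 2:(-1) ⇒ T = (0, -1)
2. A lies on line VT with VA:AT = 1:3 ⇒ A = (3/4, -1/4)
3. W lies on line HZ with HW:WZ = 2:5 ⇒ W = (0, 5/7)
4. D lies on line ZV with ZD:DV = 1:2 ⇒ D = (1/3, 0)
2·[ADH] = -1/3, 2·[HWA] = 3/14
[ADH]:[HWA] = -1/3:3/14 = -14/9

[ADH]:[HWA] = -14/9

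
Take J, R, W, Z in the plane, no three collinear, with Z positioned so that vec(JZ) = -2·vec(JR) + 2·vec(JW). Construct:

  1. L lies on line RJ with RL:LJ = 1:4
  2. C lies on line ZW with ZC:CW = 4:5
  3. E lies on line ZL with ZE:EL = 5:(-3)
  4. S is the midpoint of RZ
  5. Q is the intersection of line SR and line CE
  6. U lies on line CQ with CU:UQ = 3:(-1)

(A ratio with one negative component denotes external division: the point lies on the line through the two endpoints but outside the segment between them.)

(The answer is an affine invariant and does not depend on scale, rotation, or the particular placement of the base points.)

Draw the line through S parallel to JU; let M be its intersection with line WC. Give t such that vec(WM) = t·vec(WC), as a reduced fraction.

Assign J = (0, 0), R = (1, 0), W = (0, 1), Z = (-2, 2) — the answer is frame-independent, so this choice is without loss of generality.
1. L lies on line RJ with RL:LJ = 1:4 ⇒ L = (4/5, 0)
2. C lies on line ZW with ZC:CW = 4:5 ⇒ C = (-10/9, 14/9)
3. E lies on line ZL with ZE:EL = 5:(-3) ⇒ E = (5, -3)
4. S is the midpoint of RZ ⇒ S = (-1/2, 1)
5. Q is the intersection of line SR and line CE ⇒ Q = (10/13, 2/13)
6. U lies on line CQ with CU:UQ = 3:(-1) ⇒ U = (200/117, -64/117)
through S parallel to JU: direction (200/117, -64/117); meets WC at M = (8/9, 5/9)
M = W + t·(C−W) with t = -4/5

t = -4/5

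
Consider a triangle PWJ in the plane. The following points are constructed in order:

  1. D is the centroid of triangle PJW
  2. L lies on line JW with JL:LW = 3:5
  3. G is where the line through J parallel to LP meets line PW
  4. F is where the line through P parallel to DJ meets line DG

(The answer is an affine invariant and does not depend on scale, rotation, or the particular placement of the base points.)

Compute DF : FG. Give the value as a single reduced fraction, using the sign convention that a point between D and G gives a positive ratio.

Set P = (0, 0), W = (1, 0), J = (0, 1); any affine frame gives the same invariant.
1. D is the centroid of triangle PJW ⇒ D = (1/3, 1/3)
2. L lies on line JW with JL:LW = 3:5 ⇒ L = (3/8, 5/8)
3. G is where the line through J parallel to LP meets line PW ⇒ G = (-3/5, 0)
4. F is where the line through P parallel to DJ meets line DG ⇒ F = (-1/11, 2/11)
F = D + t·(G−D) with t = 5/11, so DF:FG = t:(1−t) = 5/11:6/11

DF:FG = 5/6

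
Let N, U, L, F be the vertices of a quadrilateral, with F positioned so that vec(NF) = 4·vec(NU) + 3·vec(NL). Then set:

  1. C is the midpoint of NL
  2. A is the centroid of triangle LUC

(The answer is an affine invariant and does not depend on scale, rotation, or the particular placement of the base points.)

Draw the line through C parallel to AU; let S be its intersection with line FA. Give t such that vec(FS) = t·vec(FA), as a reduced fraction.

t = 22/21

Set N = (0, 0), U = (1, 0), L = (0, 1), F = (4, 3); any affine frame gives the same invariant.
1. C is the midpoint of NL ⇒ C = (0, 1/2)
2. A is the centroid of triangle LUC ⇒ A = (1/3, 1/2)
through C parallel to AU: direction (2/3, -1/2); meets FA at S = (10/63, 8/21)
S = F + t·(A−F) with t = 22/21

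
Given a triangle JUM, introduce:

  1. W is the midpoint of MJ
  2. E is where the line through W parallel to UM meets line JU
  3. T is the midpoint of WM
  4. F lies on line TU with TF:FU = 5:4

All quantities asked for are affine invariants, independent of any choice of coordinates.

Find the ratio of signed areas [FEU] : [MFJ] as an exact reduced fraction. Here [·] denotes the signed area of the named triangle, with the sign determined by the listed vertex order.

[FEU]:[MFJ] = -3/10

Work in coordinates with J = (0, 0), U = (1, 0), M = (0, 1).
1. W is the midpoint of MJ ⇒ W = (0, 1/2)
2. E is where the line through W parallel to UM meets line JU ⇒ E = (1/2, 0)
3. T is the midpoint of WM ⇒ T = (0, 3/4)
4. F lies on line TU with TF:FU = 5:4 ⇒ F = (5/9, 1/3)
2·[FEU] = 1/6, 2·[MFJ] = -5/9
[FEU]:[MFJ] = 1/6:-5/9 = -3/10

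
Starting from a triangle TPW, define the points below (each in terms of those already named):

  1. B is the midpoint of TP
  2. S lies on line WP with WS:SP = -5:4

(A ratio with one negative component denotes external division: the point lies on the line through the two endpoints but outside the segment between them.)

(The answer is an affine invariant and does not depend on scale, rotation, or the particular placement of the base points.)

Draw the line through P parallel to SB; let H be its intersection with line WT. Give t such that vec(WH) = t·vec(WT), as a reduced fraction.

t = 1/9

Assign T = (0, 0), P = (1, 0), W = (0, 1) — the answer is frame-independent, so this choice is without loss of generality.
1. B is the midpoint of TP ⇒ B = (1/2, 0)
2. S lies on line WP with WS:SP = -5:4 ⇒ S = (5, -4)
through P parallel to SB: direction (-9/2, 4); meets WT at H = (0, 8/9)
H = W + t·(T−W) with t = 1/9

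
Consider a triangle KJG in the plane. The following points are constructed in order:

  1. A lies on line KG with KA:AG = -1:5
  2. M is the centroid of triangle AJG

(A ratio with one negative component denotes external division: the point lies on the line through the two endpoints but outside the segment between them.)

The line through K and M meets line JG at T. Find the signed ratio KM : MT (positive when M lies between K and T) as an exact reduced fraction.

KM:MT = 7/5

Set K = (0, 0), J = (1, 0), G = (0, 1); any affine frame gives the same invariant.
1. A lies on line KG with KA:AG = -1:5 ⇒ A = (0, -1/4)
2. M is the centroid of triangle AJG ⇒ M = (1/3, 1/4)
line KM meets JG at T = (4/7, 3/7)
M = K + t·(T−K) with t = 7/12, so KM:MT = 7/12:5/12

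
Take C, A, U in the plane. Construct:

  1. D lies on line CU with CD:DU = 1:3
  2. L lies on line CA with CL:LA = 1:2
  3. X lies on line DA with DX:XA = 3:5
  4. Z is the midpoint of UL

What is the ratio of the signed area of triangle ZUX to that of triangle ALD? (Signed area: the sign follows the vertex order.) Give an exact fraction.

Set C = (0, 0), A = (1, 0), U = (0, 1); any affine frame gives the same invariant.
1. D lies on line CU with CD:DU = 1:3 ⇒ D = (0, 1/4)
2. L lies on line CA with CL:LA = 1:2 ⇒ L = (1/3, 0)
3. X lies on line DA with DX:XA = 3:5 ⇒ X = (3/8, 5/32)
4. Z is the midpoint of UL ⇒ Z = (1/6, 1/2)
2·[ZUX] = -3/64, 2·[ALD] = -1/6
[ZUX]:[ALD] = -3/64:-1/6 = 9/32

[ZUX]:[ALD] = 9/32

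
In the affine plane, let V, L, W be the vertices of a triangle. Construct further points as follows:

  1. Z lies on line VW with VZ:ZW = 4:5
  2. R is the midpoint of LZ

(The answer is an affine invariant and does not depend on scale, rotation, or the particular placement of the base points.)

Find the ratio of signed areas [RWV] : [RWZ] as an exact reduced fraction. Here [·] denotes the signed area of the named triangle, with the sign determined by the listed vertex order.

[RWV]:[RWZ] = 9/5

Work in coordinates with V = (0, 0), L = (1, 0), W = (0, 1).
1. Z lies on line VW with VZ:ZW = 4:5 ⇒ Z = (0, 4/9)
2. R is the midpoint of LZ ⇒ R = (1/2, 2/9)
2·[RWV] = 1/2, 2·[RWZ] = 5/18
[RWV]:[RWZ] = 1/2:5/18 = 9/5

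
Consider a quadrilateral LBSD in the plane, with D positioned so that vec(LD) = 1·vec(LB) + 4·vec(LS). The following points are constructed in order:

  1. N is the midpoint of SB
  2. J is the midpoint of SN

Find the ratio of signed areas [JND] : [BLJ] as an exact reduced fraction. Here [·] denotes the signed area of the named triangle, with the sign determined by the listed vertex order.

[JND]:[BLJ] = -4/3

Assign L = (0, 0), B = (1, 0), S = (0, 1), D = (1, 4) — the answer is frame-independent, so this choice is without loss of generality.
1. N is the midpoint of SB ⇒ N = (1/2, 1/2)
2. J is the midpoint of SN ⇒ J = (1/4, 3/4)
2·[JND] = 1, 2·[BLJ] = -3/4
[JND]:[BLJ] = 1:-3/4 = -4/3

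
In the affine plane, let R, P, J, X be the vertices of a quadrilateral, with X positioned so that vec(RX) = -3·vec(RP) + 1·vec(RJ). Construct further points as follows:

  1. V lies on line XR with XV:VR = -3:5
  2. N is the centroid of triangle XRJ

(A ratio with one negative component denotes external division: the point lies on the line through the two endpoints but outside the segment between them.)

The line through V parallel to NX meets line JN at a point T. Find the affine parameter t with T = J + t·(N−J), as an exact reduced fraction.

t = -1/2

Set R = (0, 0), P = (1, 0), J = (0, 1), X = (-3, 1); any affine frame gives the same invariant.
1. V lies on line XR with XV:VR = -3:5 ⇒ V = (-15/2, 5/2)
2. N is the centroid of triangle XRJ ⇒ N = (-1, 2/3)
through V parallel to NX: direction (-2, 1/3); meets JN at T = (1/2, 7/6)
T = J + t·(N−J) with t = -1/2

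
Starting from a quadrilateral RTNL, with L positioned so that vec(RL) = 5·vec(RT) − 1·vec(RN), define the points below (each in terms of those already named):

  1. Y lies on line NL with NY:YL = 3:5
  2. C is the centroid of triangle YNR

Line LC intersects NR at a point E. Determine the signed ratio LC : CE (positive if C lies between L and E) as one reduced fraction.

LC:CE = 7

Work in coordinates with R = (0, 0), T = (1, 0), N = (0, 1), L = (5, -1).
1. Y lies on line NL with NY:YL = 3:5 ⇒ Y = (15/8, 1/4)
2. C is the centroid of triangle YNR ⇒ C = (5/8, 5/12)
line LC meets NR at E = (0, 13/21)
C = L + t·(E−L) with t = 7/8, so LC:CE = 7/8:1/8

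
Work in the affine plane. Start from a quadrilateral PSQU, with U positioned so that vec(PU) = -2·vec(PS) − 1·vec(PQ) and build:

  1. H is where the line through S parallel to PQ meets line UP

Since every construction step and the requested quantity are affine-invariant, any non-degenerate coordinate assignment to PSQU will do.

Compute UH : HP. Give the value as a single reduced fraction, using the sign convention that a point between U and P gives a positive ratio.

Choose coordinates P = (0, 0), S = (1, 0), Q = (0, 1), U = (-2, -1).
1. H is where the line through S parallel to PQ meets line UP ⇒ H = (1, 1/2)
H = U + t·(P−U) with t = 3/2, so UH:HP = t:(1−t) = 3/2:-1/2

UH:HP = -3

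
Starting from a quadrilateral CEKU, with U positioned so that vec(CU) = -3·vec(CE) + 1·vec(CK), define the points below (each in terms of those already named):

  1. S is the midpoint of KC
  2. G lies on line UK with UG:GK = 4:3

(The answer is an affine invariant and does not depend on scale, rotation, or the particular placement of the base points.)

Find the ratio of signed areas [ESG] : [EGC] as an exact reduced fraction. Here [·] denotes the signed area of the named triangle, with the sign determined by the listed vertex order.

Assign C = (0, 0), E = (1, 0), K = (0, 1), U = (-3, 1) — the answer is frame-independent, so this choice is without loss of generality.
1. S is the midpoint of KC ⇒ S = (0, 1/2)
2. G lies on line UK with UG:GK = 4:3 ⇒ G = (-9/7, 1)
2·[ESG] = 1/7, 2·[EGC] = 1
[ESG]:[EGC] = 1/7:1 = 1/7

[ESG]:[EGC] = 1/7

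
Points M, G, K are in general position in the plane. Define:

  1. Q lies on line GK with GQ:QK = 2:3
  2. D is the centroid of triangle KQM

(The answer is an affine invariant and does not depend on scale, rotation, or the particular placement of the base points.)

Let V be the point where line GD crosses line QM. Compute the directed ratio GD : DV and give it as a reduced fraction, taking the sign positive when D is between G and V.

GD:DV = -3

Set M = (0, 0), G = (1, 0), K = (0, 1); any affine frame gives the same invariant.
1. Q lies on line GK with GQ:QK = 2:3 ⇒ Q = (3/5, 2/5)
2. D is the centroid of triangle KQM ⇒ D = (1/5, 7/15)
line GD meets QM at V = (7/15, 14/45)
D = G + t·(V−G) with t = 3/2, so GD:DV = 3/2:-1/2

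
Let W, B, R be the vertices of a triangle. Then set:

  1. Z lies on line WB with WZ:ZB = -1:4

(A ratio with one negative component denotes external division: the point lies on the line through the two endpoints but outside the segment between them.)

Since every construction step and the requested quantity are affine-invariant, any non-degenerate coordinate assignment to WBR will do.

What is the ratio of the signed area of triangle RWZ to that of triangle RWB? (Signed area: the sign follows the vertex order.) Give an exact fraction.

[RWZ]:[RWB] = -1/3

Set W = (0, 0), B = (1, 0), R = (0, 1); any affine frame gives the same invariant.
1. Z lies on line WB with WZ:ZB = -1:4 ⇒ Z = (-1/3, 0)
2·[RWZ] = -1/3, 2·[RWB] = 1
[RWZ]:[RWB] = -1/3:1 = -1/3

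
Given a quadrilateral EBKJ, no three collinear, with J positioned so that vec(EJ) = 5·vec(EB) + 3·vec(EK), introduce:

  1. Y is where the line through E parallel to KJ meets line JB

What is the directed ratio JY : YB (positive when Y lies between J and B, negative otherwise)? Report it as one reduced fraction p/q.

JY:YB = 5/2

Assign E = (0, 0), B = (1, 0), K = (0, 1), J = (5, 3) — the answer is frame-independent, so this choice is without loss of generality.
1. Y is where the line through E parallel to KJ meets line JB ⇒ Y = (15/7, 6/7)
Y = J + t·(B−J) with t = 5/7, so JY:YB = t:(1−t) = 5/7:2/7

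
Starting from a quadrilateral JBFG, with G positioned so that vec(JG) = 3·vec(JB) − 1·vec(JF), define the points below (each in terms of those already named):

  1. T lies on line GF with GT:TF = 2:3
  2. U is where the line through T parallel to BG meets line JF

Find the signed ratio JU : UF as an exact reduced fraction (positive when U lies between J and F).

JU:UF = 7/3

Work in coordinates with J = (0, 0), B = (1, 0), F = (0, 1), G = (3, -1).
1. T lies on line GF with GT:TF = 2:3 ⇒ T = (9/5, -1/5)
2. U is where the line through T parallel to BG meets line JF ⇒ U = (0, 7/10)
U = J + t·(F−J) with t = 7/10, so JU:UF = t:(1−t) = 7/10:3/10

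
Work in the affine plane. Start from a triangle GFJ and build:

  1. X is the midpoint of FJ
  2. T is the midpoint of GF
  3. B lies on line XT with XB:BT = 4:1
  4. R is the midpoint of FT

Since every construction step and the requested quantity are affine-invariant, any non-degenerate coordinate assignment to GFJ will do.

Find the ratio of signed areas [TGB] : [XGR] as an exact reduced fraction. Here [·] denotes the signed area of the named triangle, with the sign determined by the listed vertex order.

Assign G = (0, 0), F = (1, 0), J = (0, 1) — the answer is frame-independent, so this choice is without loss of generality.
1. X is the midpoint of FJ ⇒ X = (1/2, 1/2)
2. T is the midpoint of GF ⇒ T = (1/2, 0)
3. B lies on line XT with XB:BT = 4:1 ⇒ B = (1/2, 1/10)
4. R is the midpoint of FT ⇒ R = (3/4, 0)
2·[TGB] = -1/20, 2·[XGR] = 3/8
[TGB]:[XGR] = -1/20:3/8 = -2/15

[TGB]:[XGR] = -2/15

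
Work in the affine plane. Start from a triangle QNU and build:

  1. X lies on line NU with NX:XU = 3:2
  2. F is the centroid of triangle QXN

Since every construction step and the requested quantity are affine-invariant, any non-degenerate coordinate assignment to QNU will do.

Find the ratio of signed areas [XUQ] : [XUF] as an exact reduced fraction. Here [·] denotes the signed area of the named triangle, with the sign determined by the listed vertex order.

Choose coordinates Q = (0, 0), N = (1, 0), U = (0, 1).
1. X lies on line NU with NX:XU = 3:2 ⇒ X = (2/5, 3/5)
2. F is the centroid of triangle QXN ⇒ F = (7/15, 1/5)
2·[XUQ] = 2/5, 2·[XUF] = 2/15
[XUQ]:[XUF] = 2/5:2/15 = 3

[XUQ]:[XUF] = 3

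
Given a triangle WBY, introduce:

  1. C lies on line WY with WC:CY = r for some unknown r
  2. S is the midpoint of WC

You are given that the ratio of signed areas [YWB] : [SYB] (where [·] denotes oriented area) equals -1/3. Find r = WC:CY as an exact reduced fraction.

r = -4/5

Set W = (0, 0), B = (1, 0), Y = (0, 1); any affine frame gives the same invariant.
1. With WC:CY = r, write λ = r/(r+1) so C = W + λ·(Y−W); C is affine-linear in λ
2. S is the midpoint of WC ⇒ S is an affine combination of earlier points and hence also affine-linear in λ
Every point depending on C is an affine combination of C and λ-independent points, so each such coordinate is linear in λ; the λ² term in each signed area is a multiple of (Y−W)×(Y−W) = 0, so 2·[YWB] and 2·[SYB] are each linear in λ. Evaluating at λ=0 and λ=1:
  2·[YWB] = 1,   2·[SYB] = 1/2·λ − 1
So [YWB]:[SYB] = (1) / (1/2·λ − 1). Setting this equal to -1/3:
  1 = -1/3·(1/2·λ − 1)  ⇒  λ = -4
Then r = λ/(1−λ) = (-4)/(5) = -4/5. Check: with r = -4/5, C = (0, -4) and [YWB]:[SYB] = -1/3 as required.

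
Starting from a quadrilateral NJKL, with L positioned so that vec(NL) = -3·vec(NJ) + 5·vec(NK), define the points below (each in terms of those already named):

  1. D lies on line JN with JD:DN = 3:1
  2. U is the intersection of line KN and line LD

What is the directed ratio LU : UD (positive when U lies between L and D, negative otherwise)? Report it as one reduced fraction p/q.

Choose coordinates N = (0, 0), J = (1, 0), K = (0, 1), L = (-3, 5).
1. D lies on line JN with JD:DN = 3:1 ⇒ D = (1/4, 0)
2. U is the intersection of line KN and line LD ⇒ U = (0, 5/13)
U = L + t·(D−L) with t = 12/13, so LU:UD = t:(1−t) = 12/13:1/13

LU:UD = 12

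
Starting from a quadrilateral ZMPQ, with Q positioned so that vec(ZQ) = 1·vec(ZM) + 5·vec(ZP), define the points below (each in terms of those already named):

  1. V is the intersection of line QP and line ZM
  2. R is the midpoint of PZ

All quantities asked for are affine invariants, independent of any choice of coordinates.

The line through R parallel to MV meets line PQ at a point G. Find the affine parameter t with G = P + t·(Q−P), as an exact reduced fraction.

t = -1/8

Choose coordinates Z = (0, 0), M = (1, 0), P = (0, 1), Q = (1, 5).
1. V is the intersection of line QP and line ZM ⇒ V = (-1/4, 0)
2. R is the midpoint of PZ ⇒ R = (0, 1/2)
through R parallel to MV: direction (-5/4, 0); meets PQ at G = (-1/8, 1/2)
G = P + t·(Q−P) with t = -1/8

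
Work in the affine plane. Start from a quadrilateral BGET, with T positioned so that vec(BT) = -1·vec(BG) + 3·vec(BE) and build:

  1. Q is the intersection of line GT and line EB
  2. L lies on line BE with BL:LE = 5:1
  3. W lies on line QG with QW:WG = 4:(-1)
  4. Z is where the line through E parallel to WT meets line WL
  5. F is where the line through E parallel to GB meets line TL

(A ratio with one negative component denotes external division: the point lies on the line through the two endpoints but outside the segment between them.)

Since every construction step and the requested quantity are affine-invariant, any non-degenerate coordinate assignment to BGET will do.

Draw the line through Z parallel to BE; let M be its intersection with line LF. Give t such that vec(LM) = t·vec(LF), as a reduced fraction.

Choose coordinates B = (0, 0), G = (1, 0), E = (0, 1), T = (-1, 3).
1. Q is the intersection of line GT and line EB ⇒ Q = (0, 3/2)
2. L lies on line BE with BL:LE = 5:1 ⇒ L = (0, 5/6)
3. W lies on line QG with QW:WG = 4:(-1) ⇒ W = (4/3, -1/2)
4. Z is where the line through E parallel to WT meets line WL ⇒ Z = (1/3, 1/2)
5. F is where the line through E parallel to GB meets line TL ⇒ F = (-1/13, 1)
through Z parallel to BE: direction (0, 1); meets LF at M = (1/3, 1/9)
M = L + t·(F−L) with t = -13/3

t = -13/3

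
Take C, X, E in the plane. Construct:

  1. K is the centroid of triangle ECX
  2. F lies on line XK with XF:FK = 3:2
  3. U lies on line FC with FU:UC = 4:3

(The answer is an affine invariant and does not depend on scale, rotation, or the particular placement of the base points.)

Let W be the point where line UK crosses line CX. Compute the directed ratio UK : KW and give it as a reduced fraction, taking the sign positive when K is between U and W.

UK:KW = -26/35

Work in coordinates with C = (0, 0), X = (1, 0), E = (0, 1).
1. K is the centroid of triangle ECX ⇒ K = (1/3, 1/3)
2. F lies on line XK with XF:FK = 3:2 ⇒ F = (3/5, 1/5)
3. U lies on line FC with FU:UC = 4:3 ⇒ U = (9/35, 3/35)
line UK meets CX at W = (3/13, 0)
K = U + t·(W−U) with t = -26/9, so UK:KW = -26/9:35/9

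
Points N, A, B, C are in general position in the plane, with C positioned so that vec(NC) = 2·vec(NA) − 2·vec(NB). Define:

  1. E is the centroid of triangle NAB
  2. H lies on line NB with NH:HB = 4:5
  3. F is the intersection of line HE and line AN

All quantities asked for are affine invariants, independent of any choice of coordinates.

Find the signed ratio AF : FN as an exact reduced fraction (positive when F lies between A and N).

Work in coordinates with N = (0, 0), A = (1, 0), B = (0, 1), C = (2, -2).
1. E is the centroid of triangle NAB ⇒ E = (1/3, 1/3)
2. H lies on line NB with NH:HB = 4:5 ⇒ H = (0, 4/9)
3. F is the intersection of line HE and line AN ⇒ F = (4/3, 0)
F = A + t·(N−A) with t = -1/3, so AF:FN = t:(1−t) = -1/3:4/3

AF:FN = -1/4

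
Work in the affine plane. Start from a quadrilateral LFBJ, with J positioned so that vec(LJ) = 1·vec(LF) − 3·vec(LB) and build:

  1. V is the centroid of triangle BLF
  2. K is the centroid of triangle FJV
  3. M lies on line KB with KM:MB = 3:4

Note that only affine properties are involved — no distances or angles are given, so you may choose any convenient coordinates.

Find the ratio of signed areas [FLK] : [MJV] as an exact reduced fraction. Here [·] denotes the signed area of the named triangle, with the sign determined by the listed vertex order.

[FLK]:[MJV] = -28/3

Choose coordinates L = (0, 0), F = (1, 0), B = (0, 1), J = (1, -3).
1. V is the centroid of triangle BLF ⇒ V = (1/3, 1/3)
2. K is the centroid of triangle FJV ⇒ K = (7/9, -8/9)
3. M lies on line KB with KM:MB = 3:4 ⇒ M = (4/9, -5/63)
2·[FLK] = 8/9, 2·[MJV] = -2/21
[FLK]:[MJV] = 8/9:-2/21 = -28/3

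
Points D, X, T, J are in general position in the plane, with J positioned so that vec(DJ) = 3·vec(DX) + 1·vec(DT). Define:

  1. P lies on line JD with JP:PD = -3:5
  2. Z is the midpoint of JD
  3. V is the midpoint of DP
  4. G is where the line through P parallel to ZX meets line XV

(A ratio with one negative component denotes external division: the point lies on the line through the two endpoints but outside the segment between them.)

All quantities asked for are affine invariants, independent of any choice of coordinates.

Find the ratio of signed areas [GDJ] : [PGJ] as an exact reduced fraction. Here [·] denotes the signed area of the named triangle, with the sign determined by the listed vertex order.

Work in coordinates with D = (0, 0), X = (1, 0), T = (0, 1), J = (3, 1).
1. P lies on line JD with JP:PD = -3:5 ⇒ P = (15/2, 5/2)
2. Z is the midpoint of JD ⇒ Z = (3/2, 1/2)
3. V is the midpoint of DP ⇒ V = (15/4, 5/4)
4. G is where the line through P parallel to ZX meets line XV ⇒ G = (25/3, 10/3)
2·[GDJ] = 5/3, 2·[PGJ] = 5/2
[GDJ]:[PGJ] = 5/3:5/2 = 2/3

[GDJ]:[PGJ] = 2/3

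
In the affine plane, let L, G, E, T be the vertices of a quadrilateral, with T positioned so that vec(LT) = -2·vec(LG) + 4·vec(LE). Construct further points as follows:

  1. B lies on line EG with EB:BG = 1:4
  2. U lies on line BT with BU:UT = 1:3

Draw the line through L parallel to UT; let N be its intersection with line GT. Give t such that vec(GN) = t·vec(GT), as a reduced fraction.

Assign L = (0, 0), G = (1, 0), E = (0, 1), T = (-2, 4) — the answer is frame-independent, so this choice is without loss of generality.
1. B lies on line EG with EB:BG = 1:4 ⇒ B = (1/5, 4/5)
2. U lies on line BT with BU:UT = 1:3 ⇒ U = (-7/20, 8/5)
through L parallel to UT: direction (-33/20, 12/5); meets GT at N = (-11, 16)
N = G + t·(T−G) with t = 4

t = 4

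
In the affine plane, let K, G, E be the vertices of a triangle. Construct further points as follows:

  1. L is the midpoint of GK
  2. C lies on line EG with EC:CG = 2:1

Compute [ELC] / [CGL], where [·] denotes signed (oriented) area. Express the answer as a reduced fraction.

Set K = (0, 0), G = (1, 0), E = (0, 1); any affine frame gives the same invariant.
1. L is the midpoint of GK ⇒ L = (1/2, 0)
2. C lies on line EG with EC:CG = 2:1 ⇒ C = (2/3, 1/3)
2·[ELC] = 1/3, 2·[CGL] = -1/6
[ELC]:[CGL] = 1/3:-1/6 = -2

[ELC]:[CGL] = -2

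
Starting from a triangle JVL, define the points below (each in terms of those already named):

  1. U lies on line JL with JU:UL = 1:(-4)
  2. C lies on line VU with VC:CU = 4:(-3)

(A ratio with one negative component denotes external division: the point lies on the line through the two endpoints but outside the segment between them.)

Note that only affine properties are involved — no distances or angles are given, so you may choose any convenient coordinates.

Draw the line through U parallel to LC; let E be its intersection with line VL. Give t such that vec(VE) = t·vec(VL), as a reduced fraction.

Choose coordinates J = (0, 0), V = (1, 0), L = (0, 1).
1. U lies on line JL with JU:UL = 1:(-4) ⇒ U = (0, -1/3)
2. C lies on line VU with VC:CU = 4:(-3) ⇒ C = (-3, -4/3)
through U parallel to LC: direction (-3, -7/3); meets VL at E = (3/4, 1/4)
E = V + t·(L−V) with t = 1/4

t = 1/4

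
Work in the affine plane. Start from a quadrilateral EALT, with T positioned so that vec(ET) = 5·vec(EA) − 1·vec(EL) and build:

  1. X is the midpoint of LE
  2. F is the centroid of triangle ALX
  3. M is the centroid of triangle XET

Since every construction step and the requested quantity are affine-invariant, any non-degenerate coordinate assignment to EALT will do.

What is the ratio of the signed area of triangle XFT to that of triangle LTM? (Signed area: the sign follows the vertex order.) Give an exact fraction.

[XFT]:[LTM] = 1/5

Set E = (0, 0), A = (1, 0), L = (0, 1), T = (5, -1); any affine frame gives the same invariant.
1. X is the midpoint of LE ⇒ X = (0, 1/2)
2. F is the centroid of triangle ALX ⇒ F = (1/3, 1/2)
3. M is the centroid of triangle XET ⇒ M = (5/3, -1/6)
2·[XFT] = -1/2, 2·[LTM] = -5/2
[XFT]:[LTM] = -1/2:-5/2 = 1/5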